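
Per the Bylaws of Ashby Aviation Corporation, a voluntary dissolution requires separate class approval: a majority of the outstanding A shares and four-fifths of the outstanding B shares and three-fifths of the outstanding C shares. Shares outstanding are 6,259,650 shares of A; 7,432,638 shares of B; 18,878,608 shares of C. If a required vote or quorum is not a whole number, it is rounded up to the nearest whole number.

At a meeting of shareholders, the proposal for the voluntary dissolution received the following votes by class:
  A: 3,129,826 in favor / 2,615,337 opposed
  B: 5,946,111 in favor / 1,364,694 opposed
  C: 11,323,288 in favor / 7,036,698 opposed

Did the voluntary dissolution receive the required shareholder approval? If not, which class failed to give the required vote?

Not approved — the C shares did not give the required vote.

A: a majority of 6259650 is 3129826; 3,129,826 required, 3,129,826 in favor — approved.
B: 4/5 of 7432638 = 5946110.40, rounded up to 5946111; 5,946,111 required, 5,946,111 in favor — approved.
C: 3/5 of 18878608 = 11327164.80, rounded up to 11327165; 11,327,165 required, 11,323,288 in favor — not approved.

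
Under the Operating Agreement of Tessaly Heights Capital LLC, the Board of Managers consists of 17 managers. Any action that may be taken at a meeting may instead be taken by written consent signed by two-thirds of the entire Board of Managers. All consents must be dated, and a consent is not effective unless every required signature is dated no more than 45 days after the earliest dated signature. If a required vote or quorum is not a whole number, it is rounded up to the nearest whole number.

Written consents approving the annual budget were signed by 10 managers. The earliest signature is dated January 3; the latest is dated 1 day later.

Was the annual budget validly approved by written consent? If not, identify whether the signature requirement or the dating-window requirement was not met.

Not effective — insufficient signatures.

Signatures required: two-thirds of 17 — 2/3 of 17 = 11.33, rounded up to 12, so 12 needed; 10 signed. Insufficient.
Dating window: the latest signature is 1 day after the earliest; the limit is 45 days. Within the window.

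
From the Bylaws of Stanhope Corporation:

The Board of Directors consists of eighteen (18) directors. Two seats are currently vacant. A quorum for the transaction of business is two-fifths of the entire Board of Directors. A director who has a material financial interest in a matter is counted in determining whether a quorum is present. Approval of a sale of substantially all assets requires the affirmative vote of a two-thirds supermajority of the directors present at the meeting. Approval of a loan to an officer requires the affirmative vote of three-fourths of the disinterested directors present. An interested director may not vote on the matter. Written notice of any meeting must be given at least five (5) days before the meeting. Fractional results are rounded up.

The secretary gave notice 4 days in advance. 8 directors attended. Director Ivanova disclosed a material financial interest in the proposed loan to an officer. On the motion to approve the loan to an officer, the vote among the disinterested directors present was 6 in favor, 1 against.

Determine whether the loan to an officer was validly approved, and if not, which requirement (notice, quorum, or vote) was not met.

Notice: 4 days given; 5 required (4 < 5). Not satisfied.
Quorum: 8 present (interested directors count toward quorum); quorum is 8. Satisfied.
Vote: the loan to an officer requires three-fourths of the disinterested directors present (8 − 1 = 7). 3/4 of 7 = 5.25, rounded up to 6, so 6 affirmative votes are needed; 6 voted in favor. Satisfied.

Invalid — notice requirement not satisfied.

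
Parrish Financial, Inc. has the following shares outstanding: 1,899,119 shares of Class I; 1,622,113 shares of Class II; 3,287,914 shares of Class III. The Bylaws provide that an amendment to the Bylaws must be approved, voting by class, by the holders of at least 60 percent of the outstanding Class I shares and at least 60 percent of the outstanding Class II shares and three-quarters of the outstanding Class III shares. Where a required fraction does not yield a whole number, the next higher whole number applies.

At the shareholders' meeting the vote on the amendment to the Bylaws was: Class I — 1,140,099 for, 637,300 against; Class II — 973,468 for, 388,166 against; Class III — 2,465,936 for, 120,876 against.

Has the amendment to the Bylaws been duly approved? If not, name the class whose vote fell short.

Class I: 3/5 of 1899119 = 1139471.40, rounded up to 1139472; 1,139,472 required, 1,140,099 in favor — approved.
Class II: 3/5 of 1622113 = 973267.80, rounded up to 973268; 973,268 required, 973,468 in favor — approved.
Class III: 3/4 of 3287914 = 2465935.50, rounded up to 2465936; 2,465,936 required, 2,465,936 in favor — approved.

Approved — every class gave the required vote.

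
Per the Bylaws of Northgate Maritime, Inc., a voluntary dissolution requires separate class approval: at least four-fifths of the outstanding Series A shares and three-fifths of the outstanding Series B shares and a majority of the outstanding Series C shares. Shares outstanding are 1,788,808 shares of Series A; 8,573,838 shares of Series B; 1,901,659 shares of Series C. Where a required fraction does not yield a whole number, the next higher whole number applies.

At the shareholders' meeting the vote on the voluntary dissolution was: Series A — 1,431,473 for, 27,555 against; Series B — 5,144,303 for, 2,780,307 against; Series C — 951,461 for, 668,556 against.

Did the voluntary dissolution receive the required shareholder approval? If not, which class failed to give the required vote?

Approved — every class gave the required vote.

Series A: 4/5 of 1788808 = 1431046.40, rounded up to 1431047; 1,431,047 required, 1,431,473 in favor — approved.
Series B: 3/5 of 8573838 = 5144302.80, rounded up to 5144303; 5,144,303 required, 5,144,303 in favor — approved.
Series C: a majority of 1901659 is 950830; 950,830 required, 951,461 in favor — approved.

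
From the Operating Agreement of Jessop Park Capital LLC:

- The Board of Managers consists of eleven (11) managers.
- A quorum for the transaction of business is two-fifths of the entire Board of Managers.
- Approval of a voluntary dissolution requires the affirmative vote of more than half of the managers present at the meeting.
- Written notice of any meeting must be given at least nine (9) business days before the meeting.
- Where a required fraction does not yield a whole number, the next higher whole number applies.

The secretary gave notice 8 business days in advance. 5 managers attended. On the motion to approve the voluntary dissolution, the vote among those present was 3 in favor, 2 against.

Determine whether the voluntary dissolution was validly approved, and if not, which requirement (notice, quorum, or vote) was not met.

Notice: 8 business days given; 9 required (8 < 9). Not satisfied.
Quorum: 5 present; quorum is 5. Satisfied.
Vote: the voluntary dissolution requires a majority of the managers present (5). A majority of 5 is 3, so 3 affirmative votes are needed; 3 voted in favor. Satisfied.

Invalid — notice requirement not satisfied.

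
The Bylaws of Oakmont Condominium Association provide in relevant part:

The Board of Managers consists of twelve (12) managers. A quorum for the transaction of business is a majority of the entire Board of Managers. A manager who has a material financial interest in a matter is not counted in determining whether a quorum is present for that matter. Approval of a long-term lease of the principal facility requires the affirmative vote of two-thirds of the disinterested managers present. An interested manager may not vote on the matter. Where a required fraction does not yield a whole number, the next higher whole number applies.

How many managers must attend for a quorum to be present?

A majority of 12 is 7.

7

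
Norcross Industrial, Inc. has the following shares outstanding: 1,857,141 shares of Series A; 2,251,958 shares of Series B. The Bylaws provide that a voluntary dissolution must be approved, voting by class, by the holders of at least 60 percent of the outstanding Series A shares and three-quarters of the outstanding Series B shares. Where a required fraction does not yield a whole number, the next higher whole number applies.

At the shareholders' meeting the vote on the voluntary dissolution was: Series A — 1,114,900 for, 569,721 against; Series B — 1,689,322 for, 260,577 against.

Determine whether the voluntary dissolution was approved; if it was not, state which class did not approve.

Approved — every class gave the required vote.

Series A: 3/5 of 1857141 = 1114284.60, rounded up to 1114285; 1,114,285 required, 1,114,900 in favor — approved.
Series B: 3/4 of 2251958 = 1688968.50, rounded up to 1688969; 1,688,969 required, 1,689,322 in favor — approved.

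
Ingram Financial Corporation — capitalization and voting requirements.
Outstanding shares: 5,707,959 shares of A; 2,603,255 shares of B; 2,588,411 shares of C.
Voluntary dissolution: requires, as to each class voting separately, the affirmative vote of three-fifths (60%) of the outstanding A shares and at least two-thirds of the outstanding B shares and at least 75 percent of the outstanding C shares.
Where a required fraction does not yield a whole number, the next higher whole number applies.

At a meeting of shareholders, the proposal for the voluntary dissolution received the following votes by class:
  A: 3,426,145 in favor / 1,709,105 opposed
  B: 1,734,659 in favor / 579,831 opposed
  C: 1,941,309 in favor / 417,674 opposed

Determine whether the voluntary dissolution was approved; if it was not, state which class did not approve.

Not approved — the B shares did not give the required vote.

A: 3/5 of 5707959 = 3424775.40, rounded up to 3424776; 3,424,776 required, 3,426,145 in favor — approved.
B: 2/3 of 2603255 = 1735503.33, rounded up to 1735504; 1,735,504 required, 1,734,659 in favor — not approved.
C: 3/4 of 2588411 = 1941308.25, rounded up to 1941309; 1,941,309 required, 1,941,309 in favor — approved.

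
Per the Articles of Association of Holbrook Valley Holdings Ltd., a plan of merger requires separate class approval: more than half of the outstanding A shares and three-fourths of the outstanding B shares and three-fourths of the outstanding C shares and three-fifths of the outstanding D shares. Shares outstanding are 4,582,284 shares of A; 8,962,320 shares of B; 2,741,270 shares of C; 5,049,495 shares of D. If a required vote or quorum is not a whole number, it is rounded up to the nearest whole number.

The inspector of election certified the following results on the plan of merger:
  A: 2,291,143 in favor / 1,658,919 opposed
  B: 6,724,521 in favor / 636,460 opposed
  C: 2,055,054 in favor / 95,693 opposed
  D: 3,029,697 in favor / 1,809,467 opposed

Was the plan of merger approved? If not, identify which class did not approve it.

Not approved — the C shares did not give the required vote.

A: a majority of 4582284 is 2291143; 2,291,143 required, 2,291,143 in favor — approved.
B: 3/4 of 8962320 = 6721740; 6,721,740 required, 6,724,521 in favor — approved.
C: 3/4 of 2741270 = 2055952.50, rounded up to 2055953; 2,055,953 required, 2,055,054 in favor — not approved.
D: 3/5 of 5049495 = 3029697; 3,029,697 required, 3,029,697 in favor — approved.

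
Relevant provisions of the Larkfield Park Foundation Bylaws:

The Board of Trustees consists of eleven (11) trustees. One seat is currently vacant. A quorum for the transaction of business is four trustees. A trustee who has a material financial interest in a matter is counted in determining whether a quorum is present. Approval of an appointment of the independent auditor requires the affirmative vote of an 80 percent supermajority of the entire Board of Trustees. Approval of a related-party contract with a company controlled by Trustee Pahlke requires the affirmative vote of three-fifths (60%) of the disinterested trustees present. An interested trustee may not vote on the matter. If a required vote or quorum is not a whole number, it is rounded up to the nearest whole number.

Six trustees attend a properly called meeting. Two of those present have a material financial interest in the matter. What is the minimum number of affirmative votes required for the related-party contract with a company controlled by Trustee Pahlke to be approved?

3

The related-party contract with a company controlled by Trustee Pahlke requires three-fifths of the disinterested trustees present (6 − 2 = 4).
3/5 of 4 = 2.40, rounded up to 3.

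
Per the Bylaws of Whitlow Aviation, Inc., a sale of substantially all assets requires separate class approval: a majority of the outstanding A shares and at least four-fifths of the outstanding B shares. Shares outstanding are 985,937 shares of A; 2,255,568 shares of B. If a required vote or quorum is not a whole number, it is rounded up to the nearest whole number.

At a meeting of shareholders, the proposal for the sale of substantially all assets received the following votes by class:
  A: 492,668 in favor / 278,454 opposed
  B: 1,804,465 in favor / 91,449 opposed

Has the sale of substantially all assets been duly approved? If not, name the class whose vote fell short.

A: a majority of 985937 is 492969; 492,969 required, 492,668 in favor — not approved.
B: 4/5 of 2255568 = 1804454.40, rounded up to 1804455; 1,804,455 required, 1,804,465 in favor — approved.

Not approved — the A shares did not give the required vote.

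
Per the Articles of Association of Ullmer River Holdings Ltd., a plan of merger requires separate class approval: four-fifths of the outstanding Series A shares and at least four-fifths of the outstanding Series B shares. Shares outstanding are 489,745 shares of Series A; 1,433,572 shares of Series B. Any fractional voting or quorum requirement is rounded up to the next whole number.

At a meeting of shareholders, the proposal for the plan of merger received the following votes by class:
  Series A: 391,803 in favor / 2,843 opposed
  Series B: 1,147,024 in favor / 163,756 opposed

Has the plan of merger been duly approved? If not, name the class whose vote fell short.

Approved — every class gave the required vote.

Series A: 4/5 of 489745 = 391796; 391,796 required, 391,803 in favor — approved.
Series B: 4/5 of 1433572 = 1146857.60, rounded up to 1146858; 1,146,858 required, 1,147,024 in favor — approved.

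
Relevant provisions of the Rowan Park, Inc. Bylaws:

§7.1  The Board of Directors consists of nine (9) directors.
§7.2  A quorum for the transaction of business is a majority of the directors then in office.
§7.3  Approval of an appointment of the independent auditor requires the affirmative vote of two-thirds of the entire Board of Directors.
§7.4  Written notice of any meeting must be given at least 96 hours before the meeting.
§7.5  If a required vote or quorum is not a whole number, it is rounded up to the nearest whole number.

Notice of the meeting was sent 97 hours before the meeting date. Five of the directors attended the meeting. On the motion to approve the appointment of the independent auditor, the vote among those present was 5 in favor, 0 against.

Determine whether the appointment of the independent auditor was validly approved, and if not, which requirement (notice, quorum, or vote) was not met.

Invalid — vote requirement not satisfied.

Notice: 97 hours given; 96 required (97 ≥ 96). Satisfied.
Quorum: 5 present; quorum is 5. Satisfied.
Vote: the appointment of the independent auditor requires two-thirds of the entire Board of Directors (9). 2/3 of 9 = 6, so 6 affirmative votes are needed; 5 voted in favor. Not satisfied.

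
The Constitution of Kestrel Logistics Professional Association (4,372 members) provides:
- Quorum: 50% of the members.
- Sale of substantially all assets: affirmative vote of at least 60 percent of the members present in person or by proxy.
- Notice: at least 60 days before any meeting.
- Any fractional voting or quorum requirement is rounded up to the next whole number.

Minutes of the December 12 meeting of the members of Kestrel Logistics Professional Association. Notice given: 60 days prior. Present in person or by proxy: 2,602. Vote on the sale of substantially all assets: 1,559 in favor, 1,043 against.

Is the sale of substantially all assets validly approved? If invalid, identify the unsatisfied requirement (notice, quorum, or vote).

Invalid — vote requirement not satisfied.

Notice: 60 days given; 60 required. Satisfied.
Quorum: 50% of 4,372 = 2,186; 2,602 present. Satisfied.
Vote: requires three-fifths of those present (2,602); 3/5 of 2602 = 1561.20, rounded up to 1562, so 1,562 needed; 1,559 in favor. Not satisfied.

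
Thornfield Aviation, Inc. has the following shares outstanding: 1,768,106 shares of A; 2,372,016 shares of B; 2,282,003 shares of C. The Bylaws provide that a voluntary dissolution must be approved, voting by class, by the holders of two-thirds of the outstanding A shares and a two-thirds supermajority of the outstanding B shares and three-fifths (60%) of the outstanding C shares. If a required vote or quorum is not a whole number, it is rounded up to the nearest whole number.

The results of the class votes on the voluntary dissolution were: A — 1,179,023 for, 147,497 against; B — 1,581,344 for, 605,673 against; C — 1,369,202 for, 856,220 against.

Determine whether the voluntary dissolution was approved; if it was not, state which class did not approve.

Approved — every class gave the required vote.

A: 2/3 of 1768106 = 1178737.33, rounded up to 1178738; 1,178,738 required, 1,179,023 in favor — approved.
B: 2/3 of 2372016 = 1581344; 1,581,344 required, 1,581,344 in favor — approved.
C: 3/5 of 2282003 = 1369201.80, rounded up to 1369202; 1,369,202 required, 1,369,202 in favor — approved.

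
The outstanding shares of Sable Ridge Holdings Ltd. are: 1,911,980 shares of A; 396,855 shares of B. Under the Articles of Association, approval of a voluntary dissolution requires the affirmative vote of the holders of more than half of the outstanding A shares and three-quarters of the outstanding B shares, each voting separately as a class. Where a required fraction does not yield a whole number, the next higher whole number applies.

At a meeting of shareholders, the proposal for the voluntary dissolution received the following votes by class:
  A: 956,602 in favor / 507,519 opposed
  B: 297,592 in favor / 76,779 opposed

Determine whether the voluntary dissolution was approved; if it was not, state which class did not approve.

A: a majority of 1911980 is 955991; 955,991 required, 956,602 in favor — approved.
B: 3/4 of 396855 = 297641.25, rounded up to 297642; 297,642 required, 297,592 in favor — not approved.

Not approved — the B shares did not give the required vote.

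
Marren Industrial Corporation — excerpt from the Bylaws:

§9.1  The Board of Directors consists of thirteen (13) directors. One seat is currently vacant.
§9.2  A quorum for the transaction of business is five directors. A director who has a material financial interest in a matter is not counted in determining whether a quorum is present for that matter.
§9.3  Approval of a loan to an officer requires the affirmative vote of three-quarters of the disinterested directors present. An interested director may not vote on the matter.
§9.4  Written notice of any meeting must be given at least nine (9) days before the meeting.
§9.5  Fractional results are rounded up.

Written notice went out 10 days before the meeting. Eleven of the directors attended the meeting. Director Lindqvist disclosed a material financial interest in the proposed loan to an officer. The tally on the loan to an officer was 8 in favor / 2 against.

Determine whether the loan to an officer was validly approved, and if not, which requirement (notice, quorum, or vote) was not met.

Valid — all requirements satisfied.

Notice: 10 days given; 9 required (10 ≥ 9). Satisfied.
Quorum: 11 present, but the 1 interested director does not count, leaving 10. Quorum is 5. Satisfied.
Vote: the loan to an officer requires three-fourths of the disinterested directors present (11 − 1 = 10). 3/4 of 10 = 7.50, rounded up to 8, so 8 affirmative votes are needed; 8 voted in favor. Satisfied.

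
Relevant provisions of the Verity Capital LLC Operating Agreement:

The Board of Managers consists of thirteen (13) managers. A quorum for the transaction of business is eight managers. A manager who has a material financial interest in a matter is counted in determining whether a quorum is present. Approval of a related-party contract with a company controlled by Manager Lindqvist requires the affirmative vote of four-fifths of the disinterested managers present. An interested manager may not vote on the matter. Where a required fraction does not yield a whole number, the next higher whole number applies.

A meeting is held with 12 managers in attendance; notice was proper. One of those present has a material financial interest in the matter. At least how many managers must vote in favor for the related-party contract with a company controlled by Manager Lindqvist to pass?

9

The related-party contract with a company controlled by Manager Lindqvist requires four-fifths of the disinterested managers present (12 − 1 = 11).
4/5 of 11 = 8.80, rounded up to 9.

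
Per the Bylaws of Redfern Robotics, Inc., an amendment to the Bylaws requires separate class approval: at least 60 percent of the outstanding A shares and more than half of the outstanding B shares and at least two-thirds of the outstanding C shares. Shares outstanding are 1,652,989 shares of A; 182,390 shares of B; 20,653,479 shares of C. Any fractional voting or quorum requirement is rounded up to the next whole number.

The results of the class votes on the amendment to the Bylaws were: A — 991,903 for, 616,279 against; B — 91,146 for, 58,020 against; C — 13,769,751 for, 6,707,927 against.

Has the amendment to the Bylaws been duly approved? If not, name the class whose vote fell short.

Not approved — the B shares did not give the required vote.

A: 3/5 of 1652989 = 991793.40, rounded up to 991794; 991,794 required, 991,903 in favor — approved.
B: a majority of 182390 is 91196; 91,196 required, 91,146 in favor — not approved.
C: 2/3 of 20653479 = 13768986; 13,768,986 required, 13,769,751 in favor — approved.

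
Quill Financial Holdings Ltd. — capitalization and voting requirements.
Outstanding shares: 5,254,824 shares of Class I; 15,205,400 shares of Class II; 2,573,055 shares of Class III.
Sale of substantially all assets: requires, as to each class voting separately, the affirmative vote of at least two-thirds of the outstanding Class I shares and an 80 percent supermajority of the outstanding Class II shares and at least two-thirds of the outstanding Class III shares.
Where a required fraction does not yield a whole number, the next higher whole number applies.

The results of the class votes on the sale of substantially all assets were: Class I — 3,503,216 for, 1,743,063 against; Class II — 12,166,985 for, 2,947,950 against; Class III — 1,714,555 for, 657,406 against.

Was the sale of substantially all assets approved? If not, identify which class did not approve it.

Not approved — the Class III shares did not give the required vote.

Class I: 2/3 of 5254824 = 3503216; 3,503,216 required, 3,503,216 in favor — approved.
Class II: 4/5 of 15205400 = 12164320; 12,164,320 required, 12,166,985 in favor — approved.
Class III: 2/3 of 2573055 = 1715370; 1,715,370 required, 1,714,555 in favor — not approved.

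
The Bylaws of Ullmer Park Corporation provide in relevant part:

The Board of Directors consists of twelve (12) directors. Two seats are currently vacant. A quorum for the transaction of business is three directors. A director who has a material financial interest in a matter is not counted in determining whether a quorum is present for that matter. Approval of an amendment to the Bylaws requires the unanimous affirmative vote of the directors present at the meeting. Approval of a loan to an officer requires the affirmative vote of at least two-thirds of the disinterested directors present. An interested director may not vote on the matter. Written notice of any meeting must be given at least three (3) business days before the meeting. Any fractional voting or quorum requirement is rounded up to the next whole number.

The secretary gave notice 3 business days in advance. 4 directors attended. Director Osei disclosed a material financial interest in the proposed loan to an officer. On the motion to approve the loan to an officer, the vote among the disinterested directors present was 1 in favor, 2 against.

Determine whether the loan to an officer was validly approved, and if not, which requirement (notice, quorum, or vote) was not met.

Notice: 3 business days given; 3 required (3 ≥ 3). Satisfied.
Quorum: 4 present, but the 1 interested director does not count, leaving 3. Quorum is 3. Satisfied.
Vote: the loan to an officer requires two-thirds of the disinterested directors present (4 − 1 = 3). 2/3 of 3 = 2, so 2 affirmative votes are needed; 1 voted in favor. Not satisfied.

Invalid — vote requirement not satisfied.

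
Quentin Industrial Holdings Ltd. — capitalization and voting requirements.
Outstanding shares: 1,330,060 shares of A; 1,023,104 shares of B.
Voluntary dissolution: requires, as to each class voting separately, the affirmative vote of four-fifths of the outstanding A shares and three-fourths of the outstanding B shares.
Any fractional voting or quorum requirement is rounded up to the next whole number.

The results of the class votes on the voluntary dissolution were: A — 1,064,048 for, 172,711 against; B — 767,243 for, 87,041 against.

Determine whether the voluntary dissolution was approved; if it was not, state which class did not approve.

Not approved — the B shares did not give the required vote.

A: 4/5 of 1330060 = 1064048; 1,064,048 required, 1,064,048 in favor — approved.
B: 3/4 of 1023104 = 767328; 767,328 required, 767,243 in favor — not approved.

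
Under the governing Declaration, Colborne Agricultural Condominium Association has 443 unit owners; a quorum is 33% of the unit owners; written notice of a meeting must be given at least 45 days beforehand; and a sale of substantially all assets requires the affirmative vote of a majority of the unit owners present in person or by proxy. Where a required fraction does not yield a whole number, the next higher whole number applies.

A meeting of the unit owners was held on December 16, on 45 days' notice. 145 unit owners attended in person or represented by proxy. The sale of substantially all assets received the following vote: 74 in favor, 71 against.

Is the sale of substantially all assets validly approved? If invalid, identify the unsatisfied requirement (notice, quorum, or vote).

Notice: 45 days given; 45 required. Satisfied.
Quorum: 33% of 443 = 146.19, rounded up to 147; 145 present. Not satisfied.
Vote: requires a majority of those present (145); a majority of 145 is 73, so 73 needed; 74 in favor. Satisfied.

Invalid — quorum requirement not satisfied.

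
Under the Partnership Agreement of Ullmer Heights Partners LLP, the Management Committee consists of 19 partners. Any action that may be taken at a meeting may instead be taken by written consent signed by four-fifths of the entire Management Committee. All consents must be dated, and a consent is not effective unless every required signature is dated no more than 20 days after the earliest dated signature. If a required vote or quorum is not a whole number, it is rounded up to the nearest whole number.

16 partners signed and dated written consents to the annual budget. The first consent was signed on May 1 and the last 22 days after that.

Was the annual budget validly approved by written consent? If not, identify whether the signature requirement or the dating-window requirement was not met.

Not effective — dating-window requirement not satisfied.

Signatures required: four-fifths of 19 — 4/5 of 19 = 15.20, rounded up to 16, so 16 needed; 16 signed. Sufficient.
Dating window: the latest signature is 22 days after the earliest; the limit is 20 days. Outside the window.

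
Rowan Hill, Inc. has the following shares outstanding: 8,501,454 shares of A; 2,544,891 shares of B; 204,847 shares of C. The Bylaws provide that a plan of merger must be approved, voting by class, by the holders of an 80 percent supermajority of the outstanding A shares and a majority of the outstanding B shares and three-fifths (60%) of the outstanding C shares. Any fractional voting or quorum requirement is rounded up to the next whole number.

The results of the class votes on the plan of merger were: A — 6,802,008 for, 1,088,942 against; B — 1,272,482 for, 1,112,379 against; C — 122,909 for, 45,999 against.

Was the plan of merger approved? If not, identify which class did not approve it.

A: 4/5 of 8501454 = 6801163.20, rounded up to 6801164; 6,801,164 required, 6,802,008 in favor — approved.
B: a majority of 2544891 is 1272446; 1,272,446 required, 1,272,482 in favor — approved.
C: 3/5 of 204847 = 122908.20, rounded up to 122909; 122,909 required, 122,909 in favor — approved.

Approved — every class gave the required vote.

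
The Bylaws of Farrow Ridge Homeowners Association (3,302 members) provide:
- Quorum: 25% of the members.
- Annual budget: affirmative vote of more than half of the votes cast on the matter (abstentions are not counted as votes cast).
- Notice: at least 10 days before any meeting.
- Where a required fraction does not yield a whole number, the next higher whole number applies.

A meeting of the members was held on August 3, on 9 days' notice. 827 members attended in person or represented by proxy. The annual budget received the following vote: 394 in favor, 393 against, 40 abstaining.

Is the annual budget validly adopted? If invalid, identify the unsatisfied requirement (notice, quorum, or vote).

Invalid — notice requirement not satisfied.

Notice: 9 days given; 10 required. Not satisfied.
Quorum: 25% of 3,302 = 825.50, rounded up to 826; 827 present. Satisfied.
Vote: requires a majority of the votes cast (827 − 40 abstaining = 787); a majority of 787 is 394, so 394 needed; 394 in favor. Satisfied.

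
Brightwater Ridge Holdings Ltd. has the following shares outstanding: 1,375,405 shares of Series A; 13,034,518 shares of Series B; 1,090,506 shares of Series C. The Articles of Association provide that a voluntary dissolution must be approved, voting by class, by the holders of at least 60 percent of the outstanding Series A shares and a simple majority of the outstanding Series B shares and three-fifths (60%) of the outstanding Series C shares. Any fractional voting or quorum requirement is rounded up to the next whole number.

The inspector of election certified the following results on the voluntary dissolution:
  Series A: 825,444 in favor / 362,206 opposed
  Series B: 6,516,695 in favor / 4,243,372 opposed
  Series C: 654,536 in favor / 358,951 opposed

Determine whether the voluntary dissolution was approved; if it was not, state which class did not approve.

Not approved — the Series B shares did not give the required vote.

Series A: 3/5 of 1375405 = 825243; 825,243 required, 825,444 in favor — approved.
Series B: a majority of 13034518 is 6517260; 6,517,260 required, 6,516,695 in favor — not approved.
Series C: 3/5 of 1090506 = 654303.60, rounded up to 654304; 654,304 required, 654,536 in favor — approved.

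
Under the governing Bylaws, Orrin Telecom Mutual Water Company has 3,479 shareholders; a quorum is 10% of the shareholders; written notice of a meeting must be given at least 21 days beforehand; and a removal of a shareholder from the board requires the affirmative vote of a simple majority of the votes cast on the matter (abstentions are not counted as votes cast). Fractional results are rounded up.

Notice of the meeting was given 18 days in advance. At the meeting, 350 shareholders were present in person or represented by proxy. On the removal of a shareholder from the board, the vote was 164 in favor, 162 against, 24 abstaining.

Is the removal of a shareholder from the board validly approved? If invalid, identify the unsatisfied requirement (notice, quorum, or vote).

Invalid — notice requirement not satisfied.

Notice: 18 days given; 21 required. Not satisfied.
Quorum: 10% of 3,479 = 347.90, rounded up to 348; 350 present. Satisfied.
Vote: requires a majority of the votes cast (350 − 24 abstaining = 326); a majority of 326 is 164, so 164 needed; 164 in favor. Satisfied.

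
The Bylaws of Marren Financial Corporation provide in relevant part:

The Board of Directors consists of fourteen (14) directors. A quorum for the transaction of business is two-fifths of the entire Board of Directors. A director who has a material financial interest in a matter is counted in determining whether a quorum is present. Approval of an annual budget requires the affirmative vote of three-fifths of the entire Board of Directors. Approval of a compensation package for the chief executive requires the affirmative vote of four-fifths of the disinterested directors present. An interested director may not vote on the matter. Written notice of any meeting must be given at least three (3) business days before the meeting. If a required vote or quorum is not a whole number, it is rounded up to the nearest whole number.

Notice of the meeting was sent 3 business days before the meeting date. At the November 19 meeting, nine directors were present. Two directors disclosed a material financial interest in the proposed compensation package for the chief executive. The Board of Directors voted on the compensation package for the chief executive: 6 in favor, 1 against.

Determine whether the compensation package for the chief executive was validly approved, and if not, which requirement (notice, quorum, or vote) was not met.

Notice: 3 business days given; 3 required (3 ≥ 3). Satisfied.
Quorum: 9 present (interested directors count toward quorum); quorum is 6. Satisfied.
Vote: the compensation package for the chief executive requires four-fifths of the disinterested directors present (9 − 2 = 7). 4/5 of 7 = 5.60, rounded up to 6, so 6 affirmative votes are needed; 6 voted in favor. Satisfied.

Valid — all requirements satisfied.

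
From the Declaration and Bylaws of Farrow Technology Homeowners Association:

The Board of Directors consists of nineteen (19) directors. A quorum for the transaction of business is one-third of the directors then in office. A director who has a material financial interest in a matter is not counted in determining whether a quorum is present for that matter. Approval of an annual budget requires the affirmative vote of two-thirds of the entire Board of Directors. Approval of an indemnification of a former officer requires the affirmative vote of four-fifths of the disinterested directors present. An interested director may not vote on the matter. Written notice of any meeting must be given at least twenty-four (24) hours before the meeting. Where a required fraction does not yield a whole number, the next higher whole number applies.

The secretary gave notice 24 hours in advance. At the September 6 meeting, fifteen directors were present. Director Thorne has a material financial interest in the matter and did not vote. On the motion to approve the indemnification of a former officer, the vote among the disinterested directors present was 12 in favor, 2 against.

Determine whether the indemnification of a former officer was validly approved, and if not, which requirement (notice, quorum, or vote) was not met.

Valid — all requirements satisfied.

Notice: 24 hours given; 24 required (24 ≥ 24). Satisfied.
Quorum: 15 present, but the 1 interested director does not count, leaving 14. Quorum is 7. Satisfied.
Vote: the indemnification of a former officer requires four-fifths of the disinterested directors present (15 − 1 = 14). 4/5 of 14 = 11.20, rounded up to 12, so 12 affirmative votes are needed; 12 voted in favor. Satisfied.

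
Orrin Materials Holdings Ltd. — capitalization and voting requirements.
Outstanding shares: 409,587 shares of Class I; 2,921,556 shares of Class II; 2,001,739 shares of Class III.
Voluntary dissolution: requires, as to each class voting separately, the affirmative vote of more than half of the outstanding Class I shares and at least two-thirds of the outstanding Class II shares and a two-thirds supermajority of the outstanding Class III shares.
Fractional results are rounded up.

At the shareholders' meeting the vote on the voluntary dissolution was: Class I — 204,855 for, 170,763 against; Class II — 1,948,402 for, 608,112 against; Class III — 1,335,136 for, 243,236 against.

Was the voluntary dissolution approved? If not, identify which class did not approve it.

Class I: a majority of 409587 is 204794; 204,794 required, 204,855 in favor — approved.
Class II: 2/3 of 2921556 = 1947704; 1,947,704 required, 1,948,402 in favor — approved.
Class III: 2/3 of 2001739 = 1334492.67, rounded up to 1334493; 1,334,493 required, 1,335,136 in favor — approved.

Approved — every class gave the required vote.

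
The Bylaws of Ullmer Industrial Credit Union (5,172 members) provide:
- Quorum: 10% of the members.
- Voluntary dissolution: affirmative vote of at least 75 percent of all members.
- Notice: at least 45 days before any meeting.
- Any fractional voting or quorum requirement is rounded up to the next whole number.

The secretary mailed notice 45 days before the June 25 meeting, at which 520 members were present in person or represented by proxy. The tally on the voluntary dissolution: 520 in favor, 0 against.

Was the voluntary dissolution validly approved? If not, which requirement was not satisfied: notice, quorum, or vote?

Invalid — vote requirement not satisfied.

Notice: 45 days given; 45 required. Satisfied.
Quorum: 10% of 5,172 = 517.20, rounded up to 518; 520 present. Satisfied.
Vote: requires three-fourths of all members (5,172); 3/4 of 5172 = 3879, so 3,879 needed; 520 in favor. Not satisfied.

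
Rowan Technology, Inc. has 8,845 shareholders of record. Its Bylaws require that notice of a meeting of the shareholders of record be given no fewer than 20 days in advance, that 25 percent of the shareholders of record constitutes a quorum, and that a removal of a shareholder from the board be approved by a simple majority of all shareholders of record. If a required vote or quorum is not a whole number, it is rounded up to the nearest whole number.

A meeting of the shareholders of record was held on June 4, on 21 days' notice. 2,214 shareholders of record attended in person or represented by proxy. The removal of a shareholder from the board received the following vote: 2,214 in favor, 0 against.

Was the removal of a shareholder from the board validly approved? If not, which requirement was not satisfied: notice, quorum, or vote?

Invalid — vote requirement not satisfied.

Notice: 21 days given; 20 required. Satisfied.
Quorum: 25% of 8,845 = 2,211.25, rounded up to 2,212; 2,214 present. Satisfied.
Vote: requires a majority of all shareholders of record (8,845); a majority of 8845 is 4423, so 4,423 needed; 2,214 in favor. Not satisfied.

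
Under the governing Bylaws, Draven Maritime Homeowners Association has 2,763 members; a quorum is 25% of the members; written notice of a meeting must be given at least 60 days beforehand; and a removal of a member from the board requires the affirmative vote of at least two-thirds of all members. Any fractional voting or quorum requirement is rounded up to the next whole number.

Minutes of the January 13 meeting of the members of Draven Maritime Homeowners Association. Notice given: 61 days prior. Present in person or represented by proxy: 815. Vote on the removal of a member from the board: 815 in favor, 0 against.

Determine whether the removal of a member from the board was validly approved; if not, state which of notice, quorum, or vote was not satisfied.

Invalid — vote requirement not satisfied.

Notice: 61 days given; 60 required. Satisfied.
Quorum: 25% of 2,763 = 690.75, rounded up to 691; 815 present. Satisfied.
Vote: requires two-thirds of all members (2,763); 2/3 of 2763 = 1842, so 1,842 needed; 815 in favor. Not satisfied.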